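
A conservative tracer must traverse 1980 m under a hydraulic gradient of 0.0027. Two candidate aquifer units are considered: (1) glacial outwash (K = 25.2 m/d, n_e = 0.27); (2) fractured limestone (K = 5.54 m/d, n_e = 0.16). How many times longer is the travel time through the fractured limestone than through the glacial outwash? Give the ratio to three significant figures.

Unit 1 (glacial outwash): v = 25.2×0.0027/0.27 = 0.2520 m/d, t = 1980/0.2520 = 7857 d
Unit 2 (fractured limestone): v = 5.54×0.0027/0.16 = 0.09349 m/d, t = 1980/0.09349 = 21180 d
t(fractured limestone) / t(glacial outwash) = 21180/7857 = 2.70

2.70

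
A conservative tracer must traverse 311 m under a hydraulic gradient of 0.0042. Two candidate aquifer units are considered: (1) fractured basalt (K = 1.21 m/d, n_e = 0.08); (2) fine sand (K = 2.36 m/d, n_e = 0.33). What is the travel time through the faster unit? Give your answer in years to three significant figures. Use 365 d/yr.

13.4 years

Unit 1 (fractured basalt): v = 1.21×0.0042/0.08 = 0.06353 m/d, t = 311/0.06353 = 4896 d
Unit 2 (fine sand): v = 2.36×0.0042/0.33 = 0.03004 m/d, t = 311/0.03004 = 10350 d
Faster: 4896 d / 365 = 13.4 yr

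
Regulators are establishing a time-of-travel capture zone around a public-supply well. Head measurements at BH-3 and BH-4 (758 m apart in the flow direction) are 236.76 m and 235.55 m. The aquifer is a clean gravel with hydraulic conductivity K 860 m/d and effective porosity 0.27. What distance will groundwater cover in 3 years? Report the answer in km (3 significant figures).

Hydraulic gradient i = (236.76 − 235.55) / 758 = 1.21 / 758 = 0.001596
Darcy flux q = K·i = 860 × 0.001596 = 1.373 m/d
v_s = q/n_e = 1.373/0.27 = 5.085 m/d
T = 3 yr × 365 = 1095 d
L = v × T = 5.085 × 1095 = 5568 m
   = 5.57 km

5.57 km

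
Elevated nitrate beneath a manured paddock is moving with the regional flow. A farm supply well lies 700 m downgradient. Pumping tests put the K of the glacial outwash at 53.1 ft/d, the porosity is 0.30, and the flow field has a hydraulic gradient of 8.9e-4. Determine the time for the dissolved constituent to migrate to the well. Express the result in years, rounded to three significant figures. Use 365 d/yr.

39.9 years

K = 53.1 ft/d × 0.3048 = 16.18 m/d
q = Ki = 16.18 × 8.9e-4 = 0.01440 m/d
v_s = q/n_e = 0.01440/0.30 = 0.04802 m/d
t = L / v = 700 / 0.04802 = 14580 d
   = 14580 / 365 = 39.9 yr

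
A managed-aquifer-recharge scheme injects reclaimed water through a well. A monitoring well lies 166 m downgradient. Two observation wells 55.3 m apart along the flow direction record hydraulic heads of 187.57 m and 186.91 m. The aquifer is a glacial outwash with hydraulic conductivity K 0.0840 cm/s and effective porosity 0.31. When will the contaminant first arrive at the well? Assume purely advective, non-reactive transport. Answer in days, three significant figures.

Hydraulic gradient i = (187.57 − 186.91) / 55.3 = 0.66 / 55.3 = 0.01193
K = 0.0840 cm/s × 864 = 72.58 m/d
Specific discharge q = 72.58 × 0.01193 = 0.8662 m/d
Seepage velocity v = q / n = 0.8662 / 0.31 = 2.794 m/d
t = L / v = 166 / 2.794 = 59.41 d

59.4 days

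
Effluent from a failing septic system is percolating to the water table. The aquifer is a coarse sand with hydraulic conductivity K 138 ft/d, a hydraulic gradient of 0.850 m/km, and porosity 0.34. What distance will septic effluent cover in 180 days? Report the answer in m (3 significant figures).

18.9 m

K = 138 ft/d × 0.3048 = 42.06 m/d
q = Ki = 42.06 × 8.5e-4 = 0.03575 m/d
Seepage velocity v = q / n = 0.03575 / 0.34 = 0.1052 m/d
L = v × T = 0.1052 × 180 = 18.93 m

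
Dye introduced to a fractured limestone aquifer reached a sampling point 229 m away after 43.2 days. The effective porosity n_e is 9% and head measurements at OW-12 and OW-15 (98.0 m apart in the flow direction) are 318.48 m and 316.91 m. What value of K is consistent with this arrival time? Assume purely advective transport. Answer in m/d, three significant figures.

29.8 m/d

Hydraulic gradient i = (318.48 − 316.91) / 98.0 = 1.57 / 98.0 = 0.01602
v = L / t = 229 / 43.2 = 5.301 m/d
K = v · n / i = 5.301 × 0.09 / 0.01602 = 29.8 m/d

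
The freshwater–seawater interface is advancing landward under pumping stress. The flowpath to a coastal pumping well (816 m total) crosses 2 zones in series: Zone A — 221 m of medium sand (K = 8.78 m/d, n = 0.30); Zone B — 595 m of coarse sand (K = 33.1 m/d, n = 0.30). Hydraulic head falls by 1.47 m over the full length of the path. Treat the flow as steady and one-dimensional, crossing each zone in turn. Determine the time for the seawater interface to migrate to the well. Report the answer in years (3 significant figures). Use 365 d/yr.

19.7 years

Steady 1-D flow in series ⇒ the Darcy flux q is identical in every zone and the zone head losses add (resistances L/K in series).
Σ(L/K) = 221/8.78 + 595/33.1 = 25.17 + 17.98 = 43.15 d
q = ΔH / Σ(L/K) = 1.47 / 43.15 = 0.03407 m/d (same in every zone)
Zone A: v = q/n = 0.03407/0.30 = 0.1136 m/d → t_A = 221/0.1136 = 1946 d
Zone B: v = q/n = 0.03407/0.30 = 0.1136 m/d → t_B = 595/0.1136 = 5239 d
Total t = 1946 + 5239 = 7185 d
   = 7185 / 365 = 19.7 yr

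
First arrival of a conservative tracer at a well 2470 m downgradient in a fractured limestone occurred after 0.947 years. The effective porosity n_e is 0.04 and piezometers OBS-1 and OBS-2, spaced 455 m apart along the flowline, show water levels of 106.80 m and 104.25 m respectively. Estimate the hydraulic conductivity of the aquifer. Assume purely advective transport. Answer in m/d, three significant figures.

Hydraulic gradient i = (106.80 − 104.25) / 455 = 2.55 / 455 = 0.005604
t = 0.947 years = 345.7 d
v = L / t = 2470 / 345.7 = 7.146 m/d
K = v · n / i = 7.146 × 0.04 / 0.005604 = 51.0 m/d

51.0 m/d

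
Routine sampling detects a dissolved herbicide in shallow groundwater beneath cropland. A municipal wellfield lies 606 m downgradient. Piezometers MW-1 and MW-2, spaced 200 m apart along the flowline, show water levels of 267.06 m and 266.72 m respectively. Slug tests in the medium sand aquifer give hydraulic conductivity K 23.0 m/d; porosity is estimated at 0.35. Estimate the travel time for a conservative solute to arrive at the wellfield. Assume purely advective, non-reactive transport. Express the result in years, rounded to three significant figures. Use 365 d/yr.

Hydraulic gradient i = (267.06 − 266.72) / 200 = 0.34 / 200 = 0.001700
Specific discharge q = 23.0 × 0.001700 = 0.03910 m/d
Seepage velocity v = q / n = 0.03910 / 0.35 = 0.1117 m/d
t = L / v = 606 / 0.1117 = 5425 d
   = 5425 / 365 = 14.9 yr

14.9 years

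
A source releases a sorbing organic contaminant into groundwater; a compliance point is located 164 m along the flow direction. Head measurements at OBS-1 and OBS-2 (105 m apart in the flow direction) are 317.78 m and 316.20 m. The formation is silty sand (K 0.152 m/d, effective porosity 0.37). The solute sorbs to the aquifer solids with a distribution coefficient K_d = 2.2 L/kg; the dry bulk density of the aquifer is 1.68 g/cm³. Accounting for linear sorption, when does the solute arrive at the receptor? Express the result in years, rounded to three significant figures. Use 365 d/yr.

Hydraulic gradient i = (317.78 − 316.20) / 105 = 1.58 / 105 = 0.01505
Darcy flux q = K·i = 0.152 × 0.01505 = 0.002287 m/d
v = Ki/n = 0.152·0.01505/0.37 = 0.006182 m/d
Retardation R = 1 + ρ_b·K_d/n = 1 + 1.68×2.2/0.37 = 10.99
Contaminant velocity v_c = v/R = 0.006182/10.99 = 5.625e-4 m/d
t = L/v_c = 164/5.625e-4 = 291500 d
   = 291500/365 = 799 yr

799 years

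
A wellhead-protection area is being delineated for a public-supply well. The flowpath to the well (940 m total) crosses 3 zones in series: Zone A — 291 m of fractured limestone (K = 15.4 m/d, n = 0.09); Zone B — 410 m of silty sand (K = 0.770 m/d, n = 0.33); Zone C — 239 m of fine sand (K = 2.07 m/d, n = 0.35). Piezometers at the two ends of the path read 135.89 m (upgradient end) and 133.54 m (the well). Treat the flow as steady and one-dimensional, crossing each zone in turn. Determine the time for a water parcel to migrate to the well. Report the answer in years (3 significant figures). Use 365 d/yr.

Total head drop ΔH = 135.89 − 133.54 = 2.35 m
Steady 1-D flow in series ⇒ the Darcy flux q is identical in every zone and the zone head losses add (resistances L/K in series).
Σ(L/K) = 291/15.4 + 410/0.770 + 239/2.07 = 18.90 + 532.5 + 115.5 = 666.8 d
q = ΔH / Σ(L/K) = 2.35 / 666.8 = 0.003524 m/d (same in every zone)
Zone A: v = q/n = 0.003524/0.09 = 0.03916 m/d → t_A = 291/0.03916 = 7432 d
Zone B: v = q/n = 0.003524/0.33 = 0.01068 m/d → t_B = 410/0.01068 = 38390 d
Zone C: v = q/n = 0.003524/0.35 = 0.01007 m/d → t_C = 239/0.01007 = 23740 d
Total t = 7432 + 38390 + 23740 = 69560 d
   = 69560 / 365 = 191 yr

191 years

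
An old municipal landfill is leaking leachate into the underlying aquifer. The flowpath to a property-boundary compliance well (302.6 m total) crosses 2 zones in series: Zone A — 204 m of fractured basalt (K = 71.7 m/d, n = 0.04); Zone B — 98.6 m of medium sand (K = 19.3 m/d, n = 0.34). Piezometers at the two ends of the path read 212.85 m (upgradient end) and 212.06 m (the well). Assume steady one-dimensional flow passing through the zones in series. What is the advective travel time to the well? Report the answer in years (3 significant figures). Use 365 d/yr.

1.15 years

Total head drop ΔH = 212.85 − 212.06 = 0.79 m
Steady 1-D flow in series ⇒ the Darcy flux q is identical in every zone and the zone head losses add (resistances L/K in series).
Σ(L/K) = 204/71.7 + 98.6/19.3 = 2.845 + 5.109 = 7.954 d
q = ΔH / Σ(L/K) = 0.79 / 7.954 = 0.09932 m/d (same in every zone)
Zone A: v = q/n = 0.09932/0.04 = 2.483 m/d → t_A = 204/2.483 = 82.16 d
Zone B: v = q/n = 0.09932/0.34 = 0.2921 m/d → t_B = 98.6/0.2921 = 337.5 d
Total t = 82.16 + 337.5 = 419.7 d
   = 419.7 / 365 = 1.15 yr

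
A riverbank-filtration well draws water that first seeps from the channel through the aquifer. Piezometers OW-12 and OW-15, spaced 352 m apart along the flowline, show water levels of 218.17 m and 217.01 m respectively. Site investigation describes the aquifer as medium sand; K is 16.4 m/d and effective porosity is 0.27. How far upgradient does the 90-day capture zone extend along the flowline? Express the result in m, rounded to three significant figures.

18.0 m

Hydraulic gradient i = (218.17 − 217.01) / 352 = 1.16 / 352 = 0.003295
Specific discharge q = 16.4 × 0.003295 = 0.05405 m/d
v_s = q/n_e = 0.05405/0.27 = 0.2002 m/d
L = v × T = 0.2002 × 90 = 18.02 m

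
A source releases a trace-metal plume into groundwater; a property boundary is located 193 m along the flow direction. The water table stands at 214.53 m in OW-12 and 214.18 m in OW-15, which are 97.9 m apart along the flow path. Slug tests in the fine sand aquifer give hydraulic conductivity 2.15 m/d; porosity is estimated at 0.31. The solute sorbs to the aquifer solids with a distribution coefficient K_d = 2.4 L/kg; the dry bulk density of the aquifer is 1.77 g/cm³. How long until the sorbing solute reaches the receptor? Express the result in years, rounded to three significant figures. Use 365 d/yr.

314 years

Hydraulic gradient i = (214.53 − 214.18) / 97.9 = 0.35 / 97.9 = 0.003575
Darcy flux q = K·i = 2.15 × 0.003575 = 0.007686 m/d
v = Ki/n = 2.15·0.003575/0.31 = 0.02479 m/d
Retardation R = 1 + ρ_b·K_d/n = 1 + 1.77×2.4/0.31 = 14.70
Contaminant velocity v_c = v/R = 0.02479/14.70 = 0.001686 m/d
t = L/v_c = 193/0.001686 = 114400 d
   = 114400/365 = 314 yr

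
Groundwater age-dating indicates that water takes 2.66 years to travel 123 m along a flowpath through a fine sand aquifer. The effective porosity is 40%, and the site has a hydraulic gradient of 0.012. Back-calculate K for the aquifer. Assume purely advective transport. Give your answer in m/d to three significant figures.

t = 2.66 years = 970.9 d
v = L / t = 123 / 970.9 = 0.1267 m/d
K = v · n / i = 0.1267 × 0.40 / 0.012 = 4.22 m/d

4.22 m/d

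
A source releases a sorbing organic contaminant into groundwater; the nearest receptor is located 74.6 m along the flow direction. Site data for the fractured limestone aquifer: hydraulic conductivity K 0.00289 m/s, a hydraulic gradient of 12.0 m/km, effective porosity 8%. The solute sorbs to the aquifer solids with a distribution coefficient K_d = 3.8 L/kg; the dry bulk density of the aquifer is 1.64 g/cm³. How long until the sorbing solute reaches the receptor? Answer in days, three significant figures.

157 days

K = 0.00289 m/s × 86400 s/d = 249.7 m/d
Specific discharge q = 249.7 × 0.012 = 2.996 m/d
v = Ki/n = 249.7·0.012/0.08 = 37.45 m/d
Retardation R = 1 + ρ_b·K_d/n = 1 + 1.64×3.8/0.08 = 78.90
Contaminant velocity v_c = v/R = 37.45/78.90 = 0.4747 m/d
t = L/v_c = 74.6/0.4747 = 157.1 d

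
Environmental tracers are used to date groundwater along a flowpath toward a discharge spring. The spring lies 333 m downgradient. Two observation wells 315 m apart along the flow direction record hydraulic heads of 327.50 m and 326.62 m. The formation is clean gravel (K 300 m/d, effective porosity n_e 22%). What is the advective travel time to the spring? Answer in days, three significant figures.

87.4 days

Hydraulic gradient i = (327.50 − 326.62) / 315 = 0.88 / 315 = 0.002794
q = Ki = 300 × 0.002794 = 0.8381 m/d
Average linear velocity = 0.8381 / 0.22 = 3.810 m/d
t = L / v = 333 / 3.810 = 87.41 d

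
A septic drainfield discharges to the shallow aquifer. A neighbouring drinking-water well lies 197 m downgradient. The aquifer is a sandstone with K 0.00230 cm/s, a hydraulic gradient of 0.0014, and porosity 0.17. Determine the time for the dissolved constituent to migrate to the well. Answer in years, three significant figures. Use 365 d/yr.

33.0 years

K = 0.00230 cm/s × 864 = 1.987 m/d
q = Ki = 1.987 × 0.0014 = 0.002782 m/d
v = Ki/n = 1.987·0.0014/0.17 = 0.01637 m/d
t = L / v = 197 / 0.01637 = 12040 d
   = 12040 / 365 = 33.0 yr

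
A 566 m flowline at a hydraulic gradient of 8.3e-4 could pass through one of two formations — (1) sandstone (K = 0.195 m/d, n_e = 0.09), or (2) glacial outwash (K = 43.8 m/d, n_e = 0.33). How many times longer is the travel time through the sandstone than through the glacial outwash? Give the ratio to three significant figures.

Unit 1 (sandstone): v = 0.195×8.3e-4/0.09 = 0.001798 m/d, t = 566/0.001798 = 314700 d
Unit 2 (glacial outwash): v = 43.8×8.3e-4/0.33 = 0.1102 m/d, t = 566/0.1102 = 5138 d
t(sandstone) / t(glacial outwash) = 314700/5138 = 61.3

61.3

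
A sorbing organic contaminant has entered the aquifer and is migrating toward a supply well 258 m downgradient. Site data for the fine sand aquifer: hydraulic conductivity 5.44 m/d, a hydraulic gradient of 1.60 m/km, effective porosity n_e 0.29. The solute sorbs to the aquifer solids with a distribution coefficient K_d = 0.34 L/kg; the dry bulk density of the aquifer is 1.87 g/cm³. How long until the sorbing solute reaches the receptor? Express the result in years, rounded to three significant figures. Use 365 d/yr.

75.2 years

q = Ki = 5.44 × 0.0016 = 0.008704 m/d
Average linear velocity = 0.008704 / 0.29 = 0.03001 m/d
Retardation R = 1 + ρ_b·K_d/n = 1 + 1.87×0.34/0.29 = 3.192
Contaminant velocity v_c = v/R = 0.03001/3.192 = 0.009402 m/d
t = L/v_c = 258/0.009402 = 27440 d
   = 27440/365 = 75.2 yr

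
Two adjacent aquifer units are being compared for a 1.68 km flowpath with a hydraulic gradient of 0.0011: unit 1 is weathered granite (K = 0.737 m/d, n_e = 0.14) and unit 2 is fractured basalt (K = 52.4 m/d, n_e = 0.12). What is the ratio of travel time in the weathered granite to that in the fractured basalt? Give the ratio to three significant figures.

Unit 1 (weathered granite): v = 0.737×0.0011/0.14 = 0.005791 m/d, t = 1680/0.005791 = 290100 d
Unit 2 (fractured basalt): v = 52.4×0.0011/0.12 = 0.4803 m/d, t = 1680/0.4803 = 3498 d
t(weathered granite) / t(fractured basalt) = 290100/3498 = 82.9

82.9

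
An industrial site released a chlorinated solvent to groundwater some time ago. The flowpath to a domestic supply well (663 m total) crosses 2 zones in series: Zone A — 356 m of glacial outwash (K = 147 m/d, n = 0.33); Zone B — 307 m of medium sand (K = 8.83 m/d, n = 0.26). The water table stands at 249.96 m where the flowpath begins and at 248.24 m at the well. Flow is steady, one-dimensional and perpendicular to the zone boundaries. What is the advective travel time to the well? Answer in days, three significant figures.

Total head drop ΔH = 249.96 − 248.24 = 1.72 m
Steady 1-D flow in series ⇒ the Darcy flux q is identical in every zone and the zone head losses add (resistances L/K in series).
Σ(L/K) = 356/147 + 307/8.83 = 2.422 + 34.77 = 37.19 d
q = ΔH / Σ(L/K) = 1.72 / 37.19 = 0.04625 m/d (same in every zone)
Zone A: v = q/n = 0.04625/0.33 = 0.1401 m/d → t_A = 356/0.1401 = 2540 d
Zone B: v = q/n = 0.04625/0.26 = 0.1779 m/d → t_B = 307/0.1779 = 1726 d
Total t = 2540 + 1726 = 4266 d

4270 days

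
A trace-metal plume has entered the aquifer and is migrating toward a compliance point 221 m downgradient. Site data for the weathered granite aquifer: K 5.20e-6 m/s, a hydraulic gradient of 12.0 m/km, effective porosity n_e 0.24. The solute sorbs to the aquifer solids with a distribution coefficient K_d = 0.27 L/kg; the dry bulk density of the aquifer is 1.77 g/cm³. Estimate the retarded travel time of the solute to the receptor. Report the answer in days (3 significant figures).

K = 5.20e-6 m/s × 86400 s/d = 0.4493 m/d
Specific discharge q = 0.4493 × 0.012 = 0.005391 m/d
v = Ki/n = 0.4493·0.012/0.24 = 0.02246 m/d
Retardation R = 1 + ρ_b·K_d/n = 1 + 1.77×0.27/0.24 = 2.991
Contaminant velocity v_c = v/R = 0.02246/2.991 = 0.007510 m/d
t = L/v_c = 221/0.007510 = 29430 d

29400 days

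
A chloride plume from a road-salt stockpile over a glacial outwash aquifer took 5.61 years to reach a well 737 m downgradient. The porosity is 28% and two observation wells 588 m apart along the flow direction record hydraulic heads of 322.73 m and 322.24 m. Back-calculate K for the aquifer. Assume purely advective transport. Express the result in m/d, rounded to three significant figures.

Hydraulic gradient i = (322.73 − 322.24) / 588 = 0.49 / 588 = 8.333e-4
t = 5.61 years = 2048 d
v = L / t = 737 / 2048 = 0.3599 m/d
K = v · n / i = 0.3599 × 0.28 / 8.333e-4 = 121 m/d

121 m/d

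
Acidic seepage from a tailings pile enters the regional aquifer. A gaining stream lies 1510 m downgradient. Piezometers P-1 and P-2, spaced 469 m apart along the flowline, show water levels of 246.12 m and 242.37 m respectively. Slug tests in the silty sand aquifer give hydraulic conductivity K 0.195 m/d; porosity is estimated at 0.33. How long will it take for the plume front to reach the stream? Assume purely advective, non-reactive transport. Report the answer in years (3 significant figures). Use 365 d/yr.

876 years

Hydraulic gradient i = (246.12 − 242.37) / 469 = 3.75 / 469 = 0.007996
Specific discharge q = 0.195 × 0.007996 = 0.001559 m/d
v_s = q/n_e = 0.001559/0.33 = 0.004725 m/d
t = L / v = 1510 / 0.004725 = 319600 d
   = 319600 / 365 = 876 yr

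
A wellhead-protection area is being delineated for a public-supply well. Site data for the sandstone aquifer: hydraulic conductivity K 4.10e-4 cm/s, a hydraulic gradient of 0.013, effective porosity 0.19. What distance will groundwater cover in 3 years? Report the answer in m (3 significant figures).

26.5 m

K = 4.10e-4 cm/s × 864 = 0.3542 m/d
Specific discharge q = 0.3542 × 0.013 = 0.004605 m/d
v = Ki/n = 0.3542·0.013/0.19 = 0.02424 m/d
T = 3 yr × 365 = 1095 d
L = v × T = 0.02424 × 1095 = 26.54 m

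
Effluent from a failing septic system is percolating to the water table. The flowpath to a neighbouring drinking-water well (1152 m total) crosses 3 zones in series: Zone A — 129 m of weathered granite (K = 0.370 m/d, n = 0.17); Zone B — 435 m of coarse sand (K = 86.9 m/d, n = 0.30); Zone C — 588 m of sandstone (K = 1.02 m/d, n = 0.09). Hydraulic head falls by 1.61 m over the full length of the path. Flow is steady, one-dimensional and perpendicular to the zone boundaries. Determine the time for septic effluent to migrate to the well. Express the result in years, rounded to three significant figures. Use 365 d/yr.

Steady 1-D flow in series ⇒ the Darcy flux q is identical in every zone and the zone head losses add (resistances L/K in series).
Σ(L/K) = 129/0.370 + 435/86.9 + 588/1.02 = 348.6 + 5.006 + 576.5 = 930.1 d
q = ΔH / Σ(L/K) = 1.61 / 930.1 = 0.001731 m/d (same in every zone)
Zone A: v = q/n = 0.001731/0.17 = 0.01018 m/d → t_A = 129/0.01018 = 12670 d
Zone B: v = q/n = 0.001731/0.30 = 0.005770 m/d → t_B = 435/0.005770 = 75390 d
Zone C: v = q/n = 0.001731/0.09 = 0.01923 m/d → t_C = 588/0.01923 = 30570 d
Total t = 12670 + 75390 + 30570 = 118600 d
   = 118600 / 365 = 325 yr

325 years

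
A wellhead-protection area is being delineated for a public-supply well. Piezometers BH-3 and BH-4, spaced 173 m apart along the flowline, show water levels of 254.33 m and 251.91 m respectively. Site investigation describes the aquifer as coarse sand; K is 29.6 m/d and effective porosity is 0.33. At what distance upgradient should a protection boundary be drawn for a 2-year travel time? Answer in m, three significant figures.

Hydraulic gradient i = (254.33 − 251.91) / 173 = 2.42 / 173 = 0.01399
Specific discharge q = 29.6 × 0.01399 = 0.4141 m/d
v = Ki/n = 29.6·0.01399/0.33 = 1.255 m/d
T = 2 yr × 365 = 730 d
L = v × T = 1.255 × 730 = 915.9 m

916 m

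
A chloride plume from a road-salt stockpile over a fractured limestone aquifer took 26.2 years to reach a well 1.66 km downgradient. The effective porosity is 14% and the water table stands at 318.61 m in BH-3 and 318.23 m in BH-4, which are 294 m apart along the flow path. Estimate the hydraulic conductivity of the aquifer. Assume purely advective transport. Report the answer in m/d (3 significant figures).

18.8 m/d

Hydraulic gradient i = (318.61 − 318.23) / 294 = 0.38 / 294 = 0.001293
t = 26.2 years = 9563 d
L = 1.66 km = 1660 m
v = L / t = 1660 / 9563 = 0.1736 m/d
K = v · n / i = 0.1736 × 0.14 / 0.001293 = 18.8 m/d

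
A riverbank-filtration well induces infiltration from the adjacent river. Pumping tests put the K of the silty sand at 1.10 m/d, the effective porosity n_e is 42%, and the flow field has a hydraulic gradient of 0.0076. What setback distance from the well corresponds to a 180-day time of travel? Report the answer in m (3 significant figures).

q = Ki = 1.10 × 0.0076 = 0.008360 m/d
Seepage velocity v = q / n = 0.008360 / 0.42 = 0.01990 m/d
L = v × T = 0.01990 × 180 = 3.583 m

3.58 m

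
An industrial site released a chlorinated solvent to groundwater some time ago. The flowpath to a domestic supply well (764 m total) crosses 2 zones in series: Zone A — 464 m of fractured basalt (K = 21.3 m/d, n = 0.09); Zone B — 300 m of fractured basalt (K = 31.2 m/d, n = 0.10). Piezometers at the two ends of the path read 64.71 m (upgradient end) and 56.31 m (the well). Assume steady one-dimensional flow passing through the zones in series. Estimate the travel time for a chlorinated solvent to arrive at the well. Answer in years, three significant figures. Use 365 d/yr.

Total head drop ΔH = 64.71 − 56.31 = 8.40 m
Continuity: the same q passes through each zone, so ΔH = q·Σ(L_j/K_j) — the zones act as resistances in series.
Σ(L/K) = 464/21.3 + 300/31.2 = 21.78 + 9.615 = 31.40 d
q = ΔH / Σ(L/K) = 8.40 / 31.40 = 0.2675 m/d (same in every zone)
Zone A: v = q/n = 0.2675/0.09 = 2.972 m/d → t_A = 464/2.972 = 156.1 d
Zone B: v = q/n = 0.2675/0.10 = 2.675 m/d → t_B = 300/2.675 = 112.1 d
Total t = 156.1 + 112.1 = 268.2 d
   = 268.2 / 365 = 0.735 yr

0.735 years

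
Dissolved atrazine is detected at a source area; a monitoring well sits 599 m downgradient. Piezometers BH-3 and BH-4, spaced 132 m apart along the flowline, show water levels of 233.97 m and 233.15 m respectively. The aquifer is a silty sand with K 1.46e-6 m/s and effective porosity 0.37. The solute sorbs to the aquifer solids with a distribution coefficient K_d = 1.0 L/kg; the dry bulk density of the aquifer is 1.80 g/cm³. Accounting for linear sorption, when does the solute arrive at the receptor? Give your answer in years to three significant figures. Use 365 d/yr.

4540 years

Hydraulic gradient i = (233.97 − 233.15) / 132 = 0.82 / 132 = 0.006212
K = 1.46e-6 m/s × 86400 s/d = 0.1261 m/d
Darcy flux q = K·i = 0.1261 × 0.006212 = 7.836e-4 m/d
v = Ki/n = 0.1261·0.006212/0.37 = 0.002118 m/d
Retardation R = 1 + ρ_b·K_d/n = 1 + 1.80×1.0/0.37 = 5.865
Contaminant velocity v_c = v/R = 0.002118/5.865 = 3.611e-4 m/d
t = L/v_c = 599/3.611e-4 = 1.659e6 d
   = 1.659e6/365 = 4540 yr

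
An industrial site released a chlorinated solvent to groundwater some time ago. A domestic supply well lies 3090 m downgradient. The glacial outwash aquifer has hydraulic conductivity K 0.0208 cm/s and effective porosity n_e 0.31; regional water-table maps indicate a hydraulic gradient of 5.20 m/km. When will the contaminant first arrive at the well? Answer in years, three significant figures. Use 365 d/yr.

K = 0.0208 cm/s × 864 = 17.97 m/d
Darcy flux q = K·i = 17.97 × 0.0052 = 0.09345 m/d
Average linear velocity = 0.09345 / 0.31 = 0.3015 m/d
t = L / v = 3090 / 0.3015 = 10250 d
   = 10250 / 365 = 28.1 yr

28.1 years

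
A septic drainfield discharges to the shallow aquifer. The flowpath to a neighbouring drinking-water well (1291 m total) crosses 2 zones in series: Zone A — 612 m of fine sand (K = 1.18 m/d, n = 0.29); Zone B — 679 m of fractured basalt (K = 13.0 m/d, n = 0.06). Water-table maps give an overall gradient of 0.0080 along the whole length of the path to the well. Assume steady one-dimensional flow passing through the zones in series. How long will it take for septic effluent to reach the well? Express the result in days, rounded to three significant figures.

Continuity: the same q passes through each zone, so ΔH = q·Σ(L_j/K_j) — the zones act as resistances in series.
Σ(L/K) = 612/1.18 + 679/13.0 = 518.6 + 52.23 = 570.9 d
K_eq = L_total / Σ(L/K) = 1291 / 570.9 = 2.261 m/d
q = K_eq · i = 2.261 × 0.0080 = 0.01809 m/d (same in every zone)
Zone A: v = q/n = 0.01809/0.29 = 0.06238 m/d → t_A = 612/0.06238 = 9810 d
Zone B: v = q/n = 0.01809/0.06 = 0.3015 m/d → t_B = 679/0.3015 = 2252 d
Total t = 9810 + 2252 = 12060 d

12100 days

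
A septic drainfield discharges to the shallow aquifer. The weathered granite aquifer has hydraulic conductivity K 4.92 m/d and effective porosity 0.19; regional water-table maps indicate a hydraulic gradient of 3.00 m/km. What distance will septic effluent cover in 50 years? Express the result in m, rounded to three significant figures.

q = Ki = 4.92 × 0.0030 = 0.01476 m/d
v = Ki/n = 4.92·0.0030/0.19 = 0.07768 m/d
T = 50 yr × 365 = 18250 d
L = v × T = 0.07768 × 18250 = 1418 m

1420 m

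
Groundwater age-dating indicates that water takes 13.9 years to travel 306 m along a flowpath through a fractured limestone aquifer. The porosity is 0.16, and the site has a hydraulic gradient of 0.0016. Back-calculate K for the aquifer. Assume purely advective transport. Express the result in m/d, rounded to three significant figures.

6.03 m/d

t = 13.9 years = 5074 d
v = L / t = 306 / 5074 = 0.06031 m/d
K = v · n / i = 0.06031 × 0.16 / 0.0016 = 6.03 m/d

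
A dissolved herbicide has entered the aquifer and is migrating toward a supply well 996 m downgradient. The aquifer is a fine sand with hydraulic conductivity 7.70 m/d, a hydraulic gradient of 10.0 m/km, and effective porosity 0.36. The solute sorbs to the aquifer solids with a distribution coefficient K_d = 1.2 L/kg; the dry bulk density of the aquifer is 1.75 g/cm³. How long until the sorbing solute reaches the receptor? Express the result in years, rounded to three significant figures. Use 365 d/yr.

q = Ki = 7.70 × 0.010 = 0.07700 m/d
v_s = q/n_e = 0.07700/0.36 = 0.2139 m/d
Retardation R = 1 + ρ_b·K_d/n = 1 + 1.75×1.2/0.36 = 6.833
Contaminant velocity v_c = v/R = 0.2139/6.833 = 0.03130 m/d
t = L/v_c = 996/0.03130 = 31820 d
   = 31820/365 = 87.2 yr

87.2 years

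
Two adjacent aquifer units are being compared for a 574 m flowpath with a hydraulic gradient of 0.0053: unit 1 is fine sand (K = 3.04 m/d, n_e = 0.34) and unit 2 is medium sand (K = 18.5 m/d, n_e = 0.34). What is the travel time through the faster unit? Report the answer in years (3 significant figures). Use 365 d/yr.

5.45 years

Unit 1 (fine sand): v = 3.04×0.0053/0.34 = 0.04739 m/d, t = 574/0.04739 = 12110 d
Unit 2 (medium sand): v = 18.5×0.0053/0.34 = 0.2884 m/d, t = 574/0.2884 = 1990 d
Faster: 1990 d / 365 = 5.45 yr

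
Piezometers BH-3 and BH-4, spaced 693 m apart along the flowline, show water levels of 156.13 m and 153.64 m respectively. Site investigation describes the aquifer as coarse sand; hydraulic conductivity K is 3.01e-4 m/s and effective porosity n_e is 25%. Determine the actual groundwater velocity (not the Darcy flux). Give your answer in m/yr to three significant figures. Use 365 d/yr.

Hydraulic gradient i = (156.13 − 153.64) / 693 = 2.49 / 693 = 0.003593
K = 3.01e-4 m/s × 86400 s/d = 26.01 m/d
Darcy flux q = K·i = 26.01 × 0.003593 = 0.09344 m/d
v_s = q/n_e = 0.09344/0.25 = 0.3738 m/d
   = 0.3738 × 365 = 136 m/yr

136 m/yr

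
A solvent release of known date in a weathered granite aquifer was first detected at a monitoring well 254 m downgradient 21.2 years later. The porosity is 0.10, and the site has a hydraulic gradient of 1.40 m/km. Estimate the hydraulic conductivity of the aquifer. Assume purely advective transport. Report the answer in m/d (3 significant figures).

t = 21.2 years = 7738 d
v = L / t = 254 / 7738 = 0.03283 m/d
K = v · n / i = 0.03283 × 0.10 / 0.0014 = 2.34 m/d

2.34 m/d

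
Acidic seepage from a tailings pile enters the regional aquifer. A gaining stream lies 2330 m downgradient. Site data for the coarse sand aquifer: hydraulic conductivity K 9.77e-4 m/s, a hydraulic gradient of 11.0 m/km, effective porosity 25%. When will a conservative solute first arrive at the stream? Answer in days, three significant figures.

K = 9.77e-4 m/s × 86400 s/d = 84.41 m/d
q = Ki = 84.41 × 0.011 = 0.9285 m/d
Seepage velocity v = q / n = 0.9285 / 0.25 = 3.714 m/d
t = L / v = 2330 / 3.714 = 627.3 d

627 days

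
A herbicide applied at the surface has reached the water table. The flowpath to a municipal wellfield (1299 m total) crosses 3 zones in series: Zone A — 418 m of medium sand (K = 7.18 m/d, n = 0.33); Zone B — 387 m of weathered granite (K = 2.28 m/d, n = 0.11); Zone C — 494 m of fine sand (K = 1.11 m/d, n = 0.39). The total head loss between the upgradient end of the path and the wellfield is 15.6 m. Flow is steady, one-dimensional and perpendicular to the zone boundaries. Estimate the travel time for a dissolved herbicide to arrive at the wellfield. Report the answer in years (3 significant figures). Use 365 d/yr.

44.1 years

Continuity: the same q passes through each zone, so ΔH = q·Σ(L_j/K_j) — the zones act as resistances in series.
Σ(L/K) = 418/7.18 + 387/2.28 + 494/1.11 = 58.22 + 169.7 + 445.0 = 673.0 d
q = ΔH / Σ(L/K) = 15.6 / 673.0 = 0.02318 m/d (same in every zone)
Zone A: v = q/n = 0.02318/0.33 = 0.07024 m/d → t_A = 418/0.07024 = 5951 d
Zone B: v = q/n = 0.02318/0.11 = 0.2107 m/d → t_B = 387/0.2107 = 1837 d
Zone C: v = q/n = 0.02318/0.39 = 0.05944 m/d → t_C = 494/0.05944 = 8312 d
Total t = 5951 + 1837 + 8312 = 16100 d
   = 16100 / 365 = 44.1 yr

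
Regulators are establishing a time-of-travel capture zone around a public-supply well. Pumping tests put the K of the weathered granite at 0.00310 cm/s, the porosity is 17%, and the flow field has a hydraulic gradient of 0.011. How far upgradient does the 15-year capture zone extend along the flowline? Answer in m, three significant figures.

949 m

K = 0.00310 cm/s × 864 = 2.678 m/d
Specific discharge q = 2.678 × 0.011 = 0.02946 m/d
Average linear velocity = 0.02946 / 0.17 = 0.1733 m/d
T = 15 yr × 365 = 5475 d
L = v × T = 0.1733 × 5475 = 948.9 m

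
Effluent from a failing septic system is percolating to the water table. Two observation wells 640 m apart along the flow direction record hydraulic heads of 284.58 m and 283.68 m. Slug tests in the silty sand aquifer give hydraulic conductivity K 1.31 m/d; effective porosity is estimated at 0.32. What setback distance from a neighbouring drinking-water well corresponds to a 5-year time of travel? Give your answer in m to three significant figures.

Hydraulic gradient i = (284.58 − 283.68) / 640 = 0.90 / 640 = 0.001406
q = Ki = 1.31 × 0.001406 = 0.001842 m/d
Average linear velocity = 0.001842 / 0.32 = 0.005757 m/d
T = 5 yr × 365 = 1825 d
L = v × T = 0.005757 × 1825 = 10.51 m

10.5 m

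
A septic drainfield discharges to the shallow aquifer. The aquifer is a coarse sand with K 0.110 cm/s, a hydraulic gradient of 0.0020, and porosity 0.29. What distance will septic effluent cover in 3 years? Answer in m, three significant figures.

718 m

K = 0.110 cm/s × 864 = 95.04 m/d
q = Ki = 95.04 × 0.0020 = 0.1901 m/d
Seepage velocity v = q / n = 0.1901 / 0.29 = 0.6554 m/d
T = 3 yr × 365 = 1095 d
L = v × T = 0.6554 × 1095 = 717.7 m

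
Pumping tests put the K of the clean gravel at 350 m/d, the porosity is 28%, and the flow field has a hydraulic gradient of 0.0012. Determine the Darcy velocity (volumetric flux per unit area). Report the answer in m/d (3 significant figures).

0.420 m/d

Specific discharge q = 350 × 0.0012 = 0.4200 m/d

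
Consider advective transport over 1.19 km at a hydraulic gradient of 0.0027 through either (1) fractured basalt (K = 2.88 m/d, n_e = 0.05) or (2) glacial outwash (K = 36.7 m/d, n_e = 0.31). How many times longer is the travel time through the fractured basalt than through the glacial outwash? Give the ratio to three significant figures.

Unit 1 (fractured basalt): v = 2.88×0.0027/0.05 = 0.1555 m/d, t = 1190/0.1555 = 7652 d
Unit 2 (glacial outwash): v = 36.7×0.0027/0.31 = 0.3196 m/d, t = 1190/0.3196 = 3723 d
t(fractured basalt) / t(glacial outwash) = 7652/3723 = 2.06

2.06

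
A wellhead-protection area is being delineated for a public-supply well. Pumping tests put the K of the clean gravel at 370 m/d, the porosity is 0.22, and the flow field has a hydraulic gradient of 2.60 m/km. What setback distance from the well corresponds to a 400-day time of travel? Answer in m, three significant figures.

Darcy flux q = K·i = 370 × 0.0026 = 0.9620 m/d
v_s = q/n_e = 0.9620/0.22 = 4.373 m/d
L = v × T = 4.373 × 400 = 1749 m

1750 m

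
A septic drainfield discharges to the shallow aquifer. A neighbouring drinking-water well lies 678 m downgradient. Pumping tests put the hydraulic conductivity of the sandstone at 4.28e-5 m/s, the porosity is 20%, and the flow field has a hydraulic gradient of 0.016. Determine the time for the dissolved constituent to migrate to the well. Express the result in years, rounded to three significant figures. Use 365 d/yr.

6.28 years

K = 4.28e-5 m/s × 86400 s/d = 3.698 m/d
Specific discharge q = 3.698 × 0.016 = 0.05917 m/d
v = Ki/n = 3.698·0.016/0.20 = 0.2958 m/d
t = L / v = 678 / 0.2958 = 2292 d
   = 2292 / 365 = 6.28 yr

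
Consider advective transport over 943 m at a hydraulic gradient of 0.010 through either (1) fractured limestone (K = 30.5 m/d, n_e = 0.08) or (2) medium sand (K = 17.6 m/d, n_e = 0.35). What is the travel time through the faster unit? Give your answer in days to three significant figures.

247 days

Unit 1 (fractured limestone): v = 30.5×0.010/0.08 = 3.813 m/d, t = 943/3.813 = 247.3 d
Unit 2 (medium sand): v = 17.6×0.010/0.35 = 0.5029 m/d, t = 943/0.5029 = 1875 d
Faster unit: t = 247 d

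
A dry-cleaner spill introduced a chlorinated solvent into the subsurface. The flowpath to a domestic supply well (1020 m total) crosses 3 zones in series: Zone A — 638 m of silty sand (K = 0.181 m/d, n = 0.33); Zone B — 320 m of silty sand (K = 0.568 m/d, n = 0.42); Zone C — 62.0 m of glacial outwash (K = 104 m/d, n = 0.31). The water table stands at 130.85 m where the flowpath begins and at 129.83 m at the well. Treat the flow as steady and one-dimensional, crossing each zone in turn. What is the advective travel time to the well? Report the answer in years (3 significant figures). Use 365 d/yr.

Total head drop ΔH = 130.85 − 129.83 = 1.02 m
Continuity: the same q passes through each zone, so ΔH = q·Σ(L_j/K_j) — the zones act as resistances in series.
Σ(L/K) = 638/0.181 + 320/0.568 + 62.0/104 = 3525 + 563.4 + 0.5962 = 4089 d
q = ΔH / Σ(L/K) = 1.02 / 4089 = 2.495e-4 m/d (same in every zone)
Zone A: v = q/n = 2.495e-4/0.33 = 7.559e-4 m/d → t_A = 638/7.559e-4 = 844000 d
Zone B: v = q/n = 2.495e-4/0.42 = 5.940e-4 m/d → t_B = 320/5.940e-4 = 538800 d
Zone C: v = q/n = 2.495e-4/0.31 = 8.047e-4 m/d → t_C = 62.0/8.047e-4 = 77050 d
Total t = 844000 + 538800 + 77050 = 1.460e6 d
   = 1.460e6 / 365 = 4000 yr

4000 years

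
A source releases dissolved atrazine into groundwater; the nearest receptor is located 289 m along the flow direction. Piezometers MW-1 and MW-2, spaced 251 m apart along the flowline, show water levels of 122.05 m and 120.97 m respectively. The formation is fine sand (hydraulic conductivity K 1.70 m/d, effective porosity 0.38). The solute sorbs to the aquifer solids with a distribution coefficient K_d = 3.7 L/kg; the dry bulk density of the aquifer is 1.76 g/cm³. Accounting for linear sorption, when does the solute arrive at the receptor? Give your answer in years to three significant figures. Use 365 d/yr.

Hydraulic gradient i = (122.05 − 120.97) / 251 = 1.08 / 251 = 0.004303
Darcy flux q = K·i = 1.70 × 0.004303 = 0.007315 m/d
v = Ki/n = 1.70·0.004303/0.38 = 0.01925 m/d
Retardation R = 1 + ρ_b·K_d/n = 1 + 1.76×3.7/0.38 = 18.14
Contaminant velocity v_c = v/R = 0.01925/18.14 = 0.001061 m/d
t = L/v_c = 289/0.001061 = 272300 d
   = 272300/365 = 746 yr

746 years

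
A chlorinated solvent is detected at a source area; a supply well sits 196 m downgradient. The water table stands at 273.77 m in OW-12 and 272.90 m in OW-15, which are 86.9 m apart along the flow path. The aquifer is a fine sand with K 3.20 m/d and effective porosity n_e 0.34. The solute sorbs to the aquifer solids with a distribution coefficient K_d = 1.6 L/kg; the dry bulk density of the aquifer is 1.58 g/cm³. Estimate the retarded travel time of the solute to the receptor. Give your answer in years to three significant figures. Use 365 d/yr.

48.1 years

Hydraulic gradient i = (273.77 − 272.90) / 86.9 = 0.87 / 86.9 = 0.01001
Darcy flux q = K·i = 3.20 × 0.01001 = 0.03204 m/d
Seepage velocity v = q / n = 0.03204 / 0.34 = 0.09423 m/d
Retardation R = 1 + ρ_b·K_d/n = 1 + 1.58×1.6/0.34 = 8.435
Contaminant velocity v_c = v/R = 0.09423/8.435 = 0.01117 m/d
t = L/v_c = 196/0.01117 = 17550 d
   = 17550/365 = 48.1 yr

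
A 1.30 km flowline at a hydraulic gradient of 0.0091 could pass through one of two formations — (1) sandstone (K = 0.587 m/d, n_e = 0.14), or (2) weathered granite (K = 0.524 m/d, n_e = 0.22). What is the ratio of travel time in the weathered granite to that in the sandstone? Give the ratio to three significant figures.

1.76

Unit 1 (sandstone): v = 0.587×0.0091/0.14 = 0.03815 m/d, t = 1300/0.03815 = 34070 d
Unit 2 (weathered granite): v = 0.524×0.0091/0.22 = 0.02167 m/d, t = 1300/0.02167 = 59980 d
t(weathered granite) / t(sandstone) = 59980/34070 = 1.76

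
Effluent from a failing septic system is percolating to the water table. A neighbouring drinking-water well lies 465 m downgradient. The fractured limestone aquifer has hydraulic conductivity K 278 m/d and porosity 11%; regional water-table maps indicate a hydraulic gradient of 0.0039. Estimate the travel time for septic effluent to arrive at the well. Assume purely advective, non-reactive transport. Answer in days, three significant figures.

q = Ki = 278 × 0.0039 = 1.084 m/d
v_s = q/n_e = 1.084/0.11 = 9.856 m/d
t = L / v = 465 / 9.856 = 47.18 d

47.2 days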